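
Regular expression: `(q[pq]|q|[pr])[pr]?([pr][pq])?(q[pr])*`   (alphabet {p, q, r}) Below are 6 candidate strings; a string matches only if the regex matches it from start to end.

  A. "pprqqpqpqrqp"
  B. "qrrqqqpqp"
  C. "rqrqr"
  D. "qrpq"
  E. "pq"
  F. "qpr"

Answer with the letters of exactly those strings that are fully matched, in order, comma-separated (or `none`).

A, C, D, F

A. "pprqqpqpqrqp" → match
B. "qrrqqqpqp" → no match
C. "rqrqr" → match
D. "qrpq" → match
E. "pq" → no match
F. "qpr" → match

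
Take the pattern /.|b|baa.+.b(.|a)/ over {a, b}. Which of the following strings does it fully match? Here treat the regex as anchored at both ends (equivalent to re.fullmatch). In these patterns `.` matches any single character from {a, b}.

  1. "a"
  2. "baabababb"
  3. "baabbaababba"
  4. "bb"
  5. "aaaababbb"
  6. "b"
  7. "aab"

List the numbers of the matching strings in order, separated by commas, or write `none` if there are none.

1, 2, 3, 6

1 → match
2 → match
3 → match
4 → no match
5 → no match
6 → match
7 → no match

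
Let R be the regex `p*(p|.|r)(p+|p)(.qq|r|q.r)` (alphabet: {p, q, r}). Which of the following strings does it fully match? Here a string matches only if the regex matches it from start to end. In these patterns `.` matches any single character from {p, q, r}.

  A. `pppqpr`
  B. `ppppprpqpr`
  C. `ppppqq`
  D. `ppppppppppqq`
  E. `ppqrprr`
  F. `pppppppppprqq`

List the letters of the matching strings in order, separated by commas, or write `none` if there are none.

A, B, C, D, F

A → match
B → match
C → match
D → match
E → no match
F → match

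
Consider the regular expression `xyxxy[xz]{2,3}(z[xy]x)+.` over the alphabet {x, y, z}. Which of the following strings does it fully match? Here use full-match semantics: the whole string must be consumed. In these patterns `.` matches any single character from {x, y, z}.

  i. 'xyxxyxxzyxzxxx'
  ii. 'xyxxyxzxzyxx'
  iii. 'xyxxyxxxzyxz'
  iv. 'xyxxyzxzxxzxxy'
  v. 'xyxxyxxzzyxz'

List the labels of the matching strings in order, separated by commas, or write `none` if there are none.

i, ii, iii, iv, v

i → match
ii → match
iii → match
iv → match
v → match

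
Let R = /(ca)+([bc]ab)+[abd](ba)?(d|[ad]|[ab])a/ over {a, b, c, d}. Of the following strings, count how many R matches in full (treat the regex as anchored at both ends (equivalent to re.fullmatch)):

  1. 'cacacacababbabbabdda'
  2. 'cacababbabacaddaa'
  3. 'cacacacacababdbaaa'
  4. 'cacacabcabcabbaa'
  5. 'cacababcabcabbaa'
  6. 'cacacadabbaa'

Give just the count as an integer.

4

1 → match
2 → no match
3 → match
4 → match
5 → match
6 → no match
Total matched: 4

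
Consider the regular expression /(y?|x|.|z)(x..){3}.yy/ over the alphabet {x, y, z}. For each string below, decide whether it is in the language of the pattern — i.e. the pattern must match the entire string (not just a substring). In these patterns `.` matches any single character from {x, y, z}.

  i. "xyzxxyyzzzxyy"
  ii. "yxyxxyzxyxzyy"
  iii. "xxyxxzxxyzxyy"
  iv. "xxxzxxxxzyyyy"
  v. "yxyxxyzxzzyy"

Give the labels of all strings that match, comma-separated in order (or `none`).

ii, iii, iv

i → no match
ii → match
iii → match
iv → match
v → no match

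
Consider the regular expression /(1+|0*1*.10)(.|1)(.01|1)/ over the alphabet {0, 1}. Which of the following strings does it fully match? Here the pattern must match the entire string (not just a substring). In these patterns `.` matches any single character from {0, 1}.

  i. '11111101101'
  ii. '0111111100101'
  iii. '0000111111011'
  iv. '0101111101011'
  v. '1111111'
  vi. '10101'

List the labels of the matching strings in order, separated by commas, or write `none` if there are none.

i. '11111101101' → match
ii → match
iii → match
iv → no match
v. '1111111' → match
vi. '10101' → match

i, ii, iii, v, vi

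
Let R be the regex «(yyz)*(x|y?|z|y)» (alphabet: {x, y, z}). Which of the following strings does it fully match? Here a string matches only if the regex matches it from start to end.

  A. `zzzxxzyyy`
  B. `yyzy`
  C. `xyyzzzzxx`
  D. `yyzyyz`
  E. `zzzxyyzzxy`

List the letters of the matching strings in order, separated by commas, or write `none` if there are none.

A. `zzzxxzyyy` → no match
B. `yyzy` → match
C. `xyyzzzzxx` → no match
D. `yyzyyz` → match
E. `zzzxyyzzxy` → no match

B, D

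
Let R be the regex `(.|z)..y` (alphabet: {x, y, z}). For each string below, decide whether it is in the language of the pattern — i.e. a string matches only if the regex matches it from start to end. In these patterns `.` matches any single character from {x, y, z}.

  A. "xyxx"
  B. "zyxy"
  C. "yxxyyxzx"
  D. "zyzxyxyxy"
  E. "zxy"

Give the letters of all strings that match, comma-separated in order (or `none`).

B

A → no match — must end with "y"
B → match
C → no match — must end with "y"
D → no match
E → no match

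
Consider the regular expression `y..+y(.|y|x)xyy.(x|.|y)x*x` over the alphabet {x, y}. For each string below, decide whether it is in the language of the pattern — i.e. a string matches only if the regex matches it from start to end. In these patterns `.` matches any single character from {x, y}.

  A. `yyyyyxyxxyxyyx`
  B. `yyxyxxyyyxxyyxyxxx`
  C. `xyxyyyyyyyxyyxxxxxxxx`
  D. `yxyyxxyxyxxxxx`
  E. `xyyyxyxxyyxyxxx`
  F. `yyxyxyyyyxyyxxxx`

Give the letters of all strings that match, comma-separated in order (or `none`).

B, F

A → no match
B → match
C → no match — must start with `y`
D → no match
E → no match — must start with `y`
F → match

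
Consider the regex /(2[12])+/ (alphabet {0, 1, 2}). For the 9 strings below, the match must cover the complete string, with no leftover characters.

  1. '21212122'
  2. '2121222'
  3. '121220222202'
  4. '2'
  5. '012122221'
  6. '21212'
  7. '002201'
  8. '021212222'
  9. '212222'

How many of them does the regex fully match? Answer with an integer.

1. '21212122' → match
2. '2121222' → no match
3. '121220222202' → no match — must start with '2'
4. '2' → no match
5. '012122221' → no match — must start with '2'
6. '21212' → no match
7. '002201' → no match — must start with '2'
8. '021212222' → no match — must start with '2'
9. '212222' → match
Total matched: 2

2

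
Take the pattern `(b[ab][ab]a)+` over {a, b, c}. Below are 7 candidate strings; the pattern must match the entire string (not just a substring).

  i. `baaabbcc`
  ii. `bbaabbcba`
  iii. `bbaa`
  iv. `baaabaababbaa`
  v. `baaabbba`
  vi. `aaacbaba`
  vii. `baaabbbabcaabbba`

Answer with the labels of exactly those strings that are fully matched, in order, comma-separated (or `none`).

iii, v

i → no match — must end with `a`
ii → no match
iii → match
iv → no match
v → match
vi → no match — must start with `b`
vii → no match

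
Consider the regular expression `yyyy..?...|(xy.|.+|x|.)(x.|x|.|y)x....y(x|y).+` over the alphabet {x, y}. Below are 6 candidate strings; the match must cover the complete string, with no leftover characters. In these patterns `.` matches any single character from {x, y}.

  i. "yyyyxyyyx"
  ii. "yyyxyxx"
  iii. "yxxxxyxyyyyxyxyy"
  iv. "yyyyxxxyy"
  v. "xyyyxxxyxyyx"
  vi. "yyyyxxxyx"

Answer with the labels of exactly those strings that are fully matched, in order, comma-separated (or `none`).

i → match
ii → no match
iii → match
iv → match
v → match
vi → match

i, iii, iv, v, vi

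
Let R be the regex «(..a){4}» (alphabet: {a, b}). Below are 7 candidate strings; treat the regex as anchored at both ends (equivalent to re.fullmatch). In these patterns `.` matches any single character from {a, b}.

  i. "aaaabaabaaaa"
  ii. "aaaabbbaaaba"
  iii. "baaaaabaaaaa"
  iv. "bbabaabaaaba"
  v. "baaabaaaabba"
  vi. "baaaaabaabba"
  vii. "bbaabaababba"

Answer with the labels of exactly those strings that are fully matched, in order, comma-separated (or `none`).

i, iii, iv, v, vi, vii

i. "aaaabaabaaaa" → match
ii. "aaaabbbaaaba" → no match
iii. "baaaaabaaaaa" → match
iv. "bbabaabaaaba" → match
v. "baaabaaaabba" → match
vi. "baaaaabaabba" → match
vii. "bbaabaababba" → match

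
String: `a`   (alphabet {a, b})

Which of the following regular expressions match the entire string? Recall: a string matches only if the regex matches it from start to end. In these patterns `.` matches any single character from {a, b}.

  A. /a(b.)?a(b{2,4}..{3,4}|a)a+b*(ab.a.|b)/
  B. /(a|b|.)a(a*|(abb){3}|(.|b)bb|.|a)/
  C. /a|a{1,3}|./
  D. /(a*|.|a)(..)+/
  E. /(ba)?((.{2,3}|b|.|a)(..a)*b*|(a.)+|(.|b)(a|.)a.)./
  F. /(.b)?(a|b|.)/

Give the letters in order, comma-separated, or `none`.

C, F

A → no match
B → no match
C → match
D → no match
E → no match
F → match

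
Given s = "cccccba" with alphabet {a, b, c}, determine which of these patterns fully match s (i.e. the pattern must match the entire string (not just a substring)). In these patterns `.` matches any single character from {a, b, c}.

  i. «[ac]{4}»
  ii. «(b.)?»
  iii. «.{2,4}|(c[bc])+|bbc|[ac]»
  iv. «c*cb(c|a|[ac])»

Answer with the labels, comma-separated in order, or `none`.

i → no match
ii → no match
iii → no match
iv → match

iv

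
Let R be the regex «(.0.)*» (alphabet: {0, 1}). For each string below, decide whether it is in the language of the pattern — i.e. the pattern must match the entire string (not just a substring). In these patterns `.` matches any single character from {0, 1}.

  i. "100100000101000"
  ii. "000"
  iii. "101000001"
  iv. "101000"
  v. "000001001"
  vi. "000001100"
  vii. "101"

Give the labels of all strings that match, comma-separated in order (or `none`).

i → match
ii. "000" → match
iii. "101000001" → match
iv. "101000" → match
v. "000001001" → match
vi. "000001100" → match
vii. "101" → match

i, ii, iii, iv, v, vi, vii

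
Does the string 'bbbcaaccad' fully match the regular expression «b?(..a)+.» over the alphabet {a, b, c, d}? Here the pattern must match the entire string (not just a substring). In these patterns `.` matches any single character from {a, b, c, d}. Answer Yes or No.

No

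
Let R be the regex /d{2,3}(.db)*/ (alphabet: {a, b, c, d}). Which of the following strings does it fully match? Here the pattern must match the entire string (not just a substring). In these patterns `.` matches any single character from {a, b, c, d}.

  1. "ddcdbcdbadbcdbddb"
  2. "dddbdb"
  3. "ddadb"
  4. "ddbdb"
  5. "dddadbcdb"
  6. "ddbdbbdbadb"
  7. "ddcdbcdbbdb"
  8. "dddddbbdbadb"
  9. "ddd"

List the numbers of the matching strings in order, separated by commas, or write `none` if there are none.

1, 2, 3, 4, 5, 6, 7, 8, 9

1 → match
2 → match
3 → match
4 → match
5 → match
6 → match
7 → match
8 → match
9 → match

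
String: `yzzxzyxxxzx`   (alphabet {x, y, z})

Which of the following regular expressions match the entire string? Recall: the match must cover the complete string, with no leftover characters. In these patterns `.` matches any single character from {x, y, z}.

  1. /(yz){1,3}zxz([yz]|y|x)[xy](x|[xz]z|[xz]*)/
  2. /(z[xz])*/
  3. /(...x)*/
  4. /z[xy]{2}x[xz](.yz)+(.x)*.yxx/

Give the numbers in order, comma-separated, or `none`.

1 → match
2 → no match
3 → no match
4 → no match — must start with `z`

1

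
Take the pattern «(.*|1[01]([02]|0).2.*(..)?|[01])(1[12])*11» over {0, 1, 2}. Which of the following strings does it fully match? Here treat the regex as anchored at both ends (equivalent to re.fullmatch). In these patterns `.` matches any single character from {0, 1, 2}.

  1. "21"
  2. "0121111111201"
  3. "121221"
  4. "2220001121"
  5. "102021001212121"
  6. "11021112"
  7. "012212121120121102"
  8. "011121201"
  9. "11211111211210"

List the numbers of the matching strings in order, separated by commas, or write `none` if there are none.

none

1 → no match — must end with "11"
2 → no match — must end with "11"
3 → no match — must end with "11"
4 → no match — must end with "11"
5 → no match — must end with "11"
6 → no match — must end with "11"
7 → no match — must end with "11"
8 → no match — must end with "11"
9 → no match — must end with "11"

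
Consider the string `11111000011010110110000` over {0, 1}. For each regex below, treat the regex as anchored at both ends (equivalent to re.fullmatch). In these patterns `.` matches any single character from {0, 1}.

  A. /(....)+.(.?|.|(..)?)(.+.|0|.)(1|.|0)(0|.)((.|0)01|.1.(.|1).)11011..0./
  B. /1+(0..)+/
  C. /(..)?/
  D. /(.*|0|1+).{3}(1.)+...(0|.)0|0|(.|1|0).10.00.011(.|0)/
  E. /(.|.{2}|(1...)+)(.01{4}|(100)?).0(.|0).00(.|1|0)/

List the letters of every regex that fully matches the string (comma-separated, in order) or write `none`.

A

A → match
B → no match
C → no match
D → no match
E → no match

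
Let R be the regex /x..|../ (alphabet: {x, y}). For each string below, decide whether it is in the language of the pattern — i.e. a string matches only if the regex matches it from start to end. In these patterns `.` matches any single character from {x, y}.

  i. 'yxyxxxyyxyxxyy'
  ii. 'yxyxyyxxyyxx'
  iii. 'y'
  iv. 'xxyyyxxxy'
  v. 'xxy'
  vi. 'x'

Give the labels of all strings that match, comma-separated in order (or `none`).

i → no match
ii → no match
iii → no match
iv → no match
v → match
vi → no match

v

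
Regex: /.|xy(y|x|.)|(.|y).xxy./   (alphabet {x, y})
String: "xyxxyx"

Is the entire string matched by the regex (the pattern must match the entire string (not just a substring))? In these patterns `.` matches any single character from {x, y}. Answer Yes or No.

Yes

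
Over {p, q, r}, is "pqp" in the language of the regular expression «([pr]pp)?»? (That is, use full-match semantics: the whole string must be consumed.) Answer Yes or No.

No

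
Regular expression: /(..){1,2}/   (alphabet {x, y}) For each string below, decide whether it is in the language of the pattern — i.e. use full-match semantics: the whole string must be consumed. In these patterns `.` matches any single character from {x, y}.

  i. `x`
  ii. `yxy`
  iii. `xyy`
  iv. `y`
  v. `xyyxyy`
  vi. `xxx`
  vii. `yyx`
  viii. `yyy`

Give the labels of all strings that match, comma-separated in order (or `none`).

none

i → no match
ii → no match
iii → no match
iv → no match
v → no match
vi → no match
vii → no match
viii → no match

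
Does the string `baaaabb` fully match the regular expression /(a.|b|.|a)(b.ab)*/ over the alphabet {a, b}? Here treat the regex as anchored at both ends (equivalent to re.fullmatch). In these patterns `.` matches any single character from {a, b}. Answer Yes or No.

No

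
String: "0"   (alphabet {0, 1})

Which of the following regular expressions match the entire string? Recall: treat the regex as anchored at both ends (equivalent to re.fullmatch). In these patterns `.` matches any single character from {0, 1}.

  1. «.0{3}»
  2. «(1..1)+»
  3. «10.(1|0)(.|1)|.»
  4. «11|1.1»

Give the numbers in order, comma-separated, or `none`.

1 → no match
2 → no match — must start with "1"
3 → match
4 → no match

3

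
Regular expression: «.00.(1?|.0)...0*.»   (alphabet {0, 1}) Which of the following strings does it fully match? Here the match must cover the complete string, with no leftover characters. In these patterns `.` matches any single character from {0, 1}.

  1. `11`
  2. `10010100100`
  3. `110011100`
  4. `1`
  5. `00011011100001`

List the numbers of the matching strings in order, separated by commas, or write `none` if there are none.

1. `11` → no match
2. `10010100100` → no match
3. `110011100` → no match
4. `1` → no match
5 → match

5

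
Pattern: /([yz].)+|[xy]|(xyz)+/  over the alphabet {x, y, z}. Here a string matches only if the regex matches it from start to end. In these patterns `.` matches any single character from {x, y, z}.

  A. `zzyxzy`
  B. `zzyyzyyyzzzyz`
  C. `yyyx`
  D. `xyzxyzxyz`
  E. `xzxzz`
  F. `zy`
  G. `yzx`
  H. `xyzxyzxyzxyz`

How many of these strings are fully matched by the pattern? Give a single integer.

5

A → match
B → no match
C → match
D → match
E → no match
F → match
G → no match
H → match
Total matched: 5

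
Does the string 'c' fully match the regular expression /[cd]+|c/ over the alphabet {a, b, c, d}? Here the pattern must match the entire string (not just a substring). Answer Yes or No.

Yes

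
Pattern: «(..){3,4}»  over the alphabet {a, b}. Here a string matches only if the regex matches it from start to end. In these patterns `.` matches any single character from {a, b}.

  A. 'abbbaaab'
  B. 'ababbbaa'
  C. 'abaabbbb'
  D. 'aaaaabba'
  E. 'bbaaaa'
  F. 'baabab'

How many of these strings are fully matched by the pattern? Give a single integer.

6

A → match
B → match
C → match
D → match
E → match
F → match
Total matched: 6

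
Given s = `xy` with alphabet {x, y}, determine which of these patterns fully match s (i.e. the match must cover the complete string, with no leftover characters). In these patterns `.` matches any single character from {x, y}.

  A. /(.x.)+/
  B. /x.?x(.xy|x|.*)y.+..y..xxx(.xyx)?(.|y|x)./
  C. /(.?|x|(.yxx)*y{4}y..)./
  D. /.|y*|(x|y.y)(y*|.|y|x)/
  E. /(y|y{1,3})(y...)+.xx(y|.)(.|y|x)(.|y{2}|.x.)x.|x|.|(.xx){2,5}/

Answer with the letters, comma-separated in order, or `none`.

A → no match
B → no match
C → match
D → match
E → no match

C, D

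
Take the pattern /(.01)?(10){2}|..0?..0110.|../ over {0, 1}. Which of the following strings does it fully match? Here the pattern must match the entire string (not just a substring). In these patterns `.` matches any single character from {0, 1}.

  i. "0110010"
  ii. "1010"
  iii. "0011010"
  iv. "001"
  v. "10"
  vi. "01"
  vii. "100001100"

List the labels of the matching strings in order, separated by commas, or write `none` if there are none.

i. "0110010" → no match
ii. "1010" → match
iii. "0011010" → match
iv. "001" → no match
v. "10" → match
vi. "01" → match
vii. "100001100" → match

ii, iii, v, vi, vii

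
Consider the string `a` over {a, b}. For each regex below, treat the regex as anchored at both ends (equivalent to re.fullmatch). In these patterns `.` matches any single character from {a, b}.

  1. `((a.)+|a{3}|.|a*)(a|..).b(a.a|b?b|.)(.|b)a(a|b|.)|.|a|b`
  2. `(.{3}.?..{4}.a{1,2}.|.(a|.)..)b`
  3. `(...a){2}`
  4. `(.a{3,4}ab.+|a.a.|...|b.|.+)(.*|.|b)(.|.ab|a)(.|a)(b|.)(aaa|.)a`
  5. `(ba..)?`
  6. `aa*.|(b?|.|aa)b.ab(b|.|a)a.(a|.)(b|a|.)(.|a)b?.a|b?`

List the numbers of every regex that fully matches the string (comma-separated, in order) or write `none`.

1 → match
2 → no match — must end with `b`
3 → no match
4 → no match
5 → no match
6 → no match

1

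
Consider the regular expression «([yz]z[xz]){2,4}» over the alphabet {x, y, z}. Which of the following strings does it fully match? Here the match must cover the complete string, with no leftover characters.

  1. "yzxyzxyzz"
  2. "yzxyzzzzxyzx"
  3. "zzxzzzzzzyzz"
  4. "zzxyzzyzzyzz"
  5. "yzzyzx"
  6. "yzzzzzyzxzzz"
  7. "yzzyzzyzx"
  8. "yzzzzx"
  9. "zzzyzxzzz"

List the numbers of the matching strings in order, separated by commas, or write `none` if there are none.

1 → match
2 → match
3 → match
4 → match
5 → match
6 → match
7 → match
8 → match
9 → match

1, 2, 3, 4, 5, 6, 7, 8, 9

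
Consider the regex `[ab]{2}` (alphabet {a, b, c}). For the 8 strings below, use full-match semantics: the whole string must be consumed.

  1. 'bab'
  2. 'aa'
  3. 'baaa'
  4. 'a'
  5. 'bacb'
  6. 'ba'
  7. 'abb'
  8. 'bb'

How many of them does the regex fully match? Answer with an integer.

3

1 → no match
2 → match
3 → no match
4 → no match
5 → no match
6 → match
7 → no match
8 → match
Total matched: 3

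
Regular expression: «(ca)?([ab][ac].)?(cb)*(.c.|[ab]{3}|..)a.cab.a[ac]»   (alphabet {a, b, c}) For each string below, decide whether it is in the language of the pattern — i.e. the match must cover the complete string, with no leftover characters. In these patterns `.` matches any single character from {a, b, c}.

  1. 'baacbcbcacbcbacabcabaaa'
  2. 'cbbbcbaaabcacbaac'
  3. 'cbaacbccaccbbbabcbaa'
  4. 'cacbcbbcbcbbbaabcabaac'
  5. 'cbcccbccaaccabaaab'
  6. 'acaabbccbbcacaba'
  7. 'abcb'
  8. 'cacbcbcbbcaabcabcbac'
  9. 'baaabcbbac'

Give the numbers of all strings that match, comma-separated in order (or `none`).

none

1 → no match
2 → no match
3 → no match
4 → no match
5 → no match
6 → no match
7 → no match
8 → no match
9 → no match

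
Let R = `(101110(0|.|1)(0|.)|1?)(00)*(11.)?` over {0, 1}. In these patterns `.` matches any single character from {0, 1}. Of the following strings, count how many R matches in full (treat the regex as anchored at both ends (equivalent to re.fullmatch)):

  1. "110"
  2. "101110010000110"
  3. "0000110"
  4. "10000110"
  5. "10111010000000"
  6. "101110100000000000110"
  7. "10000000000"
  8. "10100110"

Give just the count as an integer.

7

1. "110" → match
2 → match
3. "0000110" → match
4. "10000110" → match
5 → match
6 → match
7. "10000000000" → match
8. "10100110" → no match
Total matched: 7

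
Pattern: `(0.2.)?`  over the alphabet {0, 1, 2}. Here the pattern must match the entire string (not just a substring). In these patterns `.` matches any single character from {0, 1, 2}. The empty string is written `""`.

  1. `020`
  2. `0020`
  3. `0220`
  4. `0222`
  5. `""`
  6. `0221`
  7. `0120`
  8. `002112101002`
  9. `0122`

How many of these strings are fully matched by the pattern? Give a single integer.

7

1 → no match
2 → match
3 → match
4 → match
5 → match
6 → match
7 → match
8 → no match
9 → match
Total matched: 7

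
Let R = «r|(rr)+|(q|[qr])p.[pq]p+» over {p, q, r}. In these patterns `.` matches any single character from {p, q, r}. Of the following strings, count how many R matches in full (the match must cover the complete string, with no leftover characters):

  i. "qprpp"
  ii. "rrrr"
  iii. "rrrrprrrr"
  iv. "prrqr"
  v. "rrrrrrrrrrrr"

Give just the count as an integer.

i → match
ii → match
iii → no match
iv → no match
v → match
Total matched: 3

3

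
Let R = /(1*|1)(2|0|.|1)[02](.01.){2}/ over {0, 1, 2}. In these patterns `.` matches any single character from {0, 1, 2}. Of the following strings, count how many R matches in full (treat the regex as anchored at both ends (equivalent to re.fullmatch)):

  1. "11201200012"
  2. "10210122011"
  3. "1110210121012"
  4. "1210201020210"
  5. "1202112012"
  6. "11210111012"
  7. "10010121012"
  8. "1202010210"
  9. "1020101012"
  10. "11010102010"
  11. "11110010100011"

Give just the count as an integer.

1 → no match
2 → match
3 → match
4 → no match
5 → no match
6 → match
7 → match
8 → no match
9 → match
10 → match
11 → match
Total matched: 7

7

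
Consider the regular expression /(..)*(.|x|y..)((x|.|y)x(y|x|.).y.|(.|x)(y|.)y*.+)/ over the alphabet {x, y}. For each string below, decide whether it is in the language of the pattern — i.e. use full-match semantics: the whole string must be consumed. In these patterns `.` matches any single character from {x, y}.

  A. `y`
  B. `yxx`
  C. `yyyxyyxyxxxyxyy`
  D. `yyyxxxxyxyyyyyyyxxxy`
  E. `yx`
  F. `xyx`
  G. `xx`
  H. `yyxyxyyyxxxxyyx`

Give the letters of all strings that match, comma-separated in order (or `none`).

A → no match
B → no match
C → match
D → match
E → no match
F → no match
G → no match
H → match

C, D, H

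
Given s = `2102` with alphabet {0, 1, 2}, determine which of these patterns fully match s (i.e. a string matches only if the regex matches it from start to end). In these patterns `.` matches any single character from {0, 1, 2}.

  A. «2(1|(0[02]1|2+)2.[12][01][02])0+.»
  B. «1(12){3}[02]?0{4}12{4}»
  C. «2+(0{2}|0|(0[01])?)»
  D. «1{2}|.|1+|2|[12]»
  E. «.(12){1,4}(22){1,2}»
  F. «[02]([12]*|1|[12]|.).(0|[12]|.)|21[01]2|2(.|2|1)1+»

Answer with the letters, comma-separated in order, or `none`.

A, F

A → match
B → no match — must start with `112`
C → no match
D → no match
E → no match — must end with `22`
F → match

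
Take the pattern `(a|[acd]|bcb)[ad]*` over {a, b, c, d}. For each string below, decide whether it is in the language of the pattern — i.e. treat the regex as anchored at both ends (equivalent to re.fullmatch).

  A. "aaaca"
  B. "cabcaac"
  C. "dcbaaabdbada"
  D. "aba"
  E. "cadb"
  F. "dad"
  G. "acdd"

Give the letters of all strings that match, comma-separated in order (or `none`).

F

A. "aaaca" → no match
B. "cabcaac" → no match
C. "dcbaaabdbada" → no match
D. "aba" → no match
E. "cadb" → no match
F. "dad" → match
G. "acdd" → no match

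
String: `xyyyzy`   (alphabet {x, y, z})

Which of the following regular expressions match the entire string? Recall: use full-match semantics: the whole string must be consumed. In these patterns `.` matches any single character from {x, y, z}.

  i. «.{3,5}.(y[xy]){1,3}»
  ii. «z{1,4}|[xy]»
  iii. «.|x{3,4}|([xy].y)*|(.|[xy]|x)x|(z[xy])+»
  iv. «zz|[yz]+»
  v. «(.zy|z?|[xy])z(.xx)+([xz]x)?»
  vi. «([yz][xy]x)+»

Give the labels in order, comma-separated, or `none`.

i → no match
ii → no match
iii → match
iv → no match
v → no match
vi → no match — must end with `x`

iii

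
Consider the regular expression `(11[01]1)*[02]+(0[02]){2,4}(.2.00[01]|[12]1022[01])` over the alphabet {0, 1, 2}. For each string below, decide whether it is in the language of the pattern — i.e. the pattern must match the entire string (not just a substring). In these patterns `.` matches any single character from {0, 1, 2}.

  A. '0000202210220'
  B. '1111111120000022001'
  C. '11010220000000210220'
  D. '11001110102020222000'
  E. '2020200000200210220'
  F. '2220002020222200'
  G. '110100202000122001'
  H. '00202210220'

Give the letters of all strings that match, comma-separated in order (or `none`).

A, B, C, E, H

A → match
B → match
C → match
D → no match
E → match
F → no match
G → no match
H → match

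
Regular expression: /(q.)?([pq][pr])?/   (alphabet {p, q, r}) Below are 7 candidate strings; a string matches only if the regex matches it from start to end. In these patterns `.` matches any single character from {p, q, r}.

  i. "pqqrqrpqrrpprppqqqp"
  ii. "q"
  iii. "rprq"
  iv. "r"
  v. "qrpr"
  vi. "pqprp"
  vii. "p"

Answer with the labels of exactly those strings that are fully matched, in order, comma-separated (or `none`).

i → no match
ii. "q" → no match
iii. "rprq" → no match
iv. "r" → no match
v. "qrpr" → match
vi. "pqprp" → no match
vii. "p" → no match

v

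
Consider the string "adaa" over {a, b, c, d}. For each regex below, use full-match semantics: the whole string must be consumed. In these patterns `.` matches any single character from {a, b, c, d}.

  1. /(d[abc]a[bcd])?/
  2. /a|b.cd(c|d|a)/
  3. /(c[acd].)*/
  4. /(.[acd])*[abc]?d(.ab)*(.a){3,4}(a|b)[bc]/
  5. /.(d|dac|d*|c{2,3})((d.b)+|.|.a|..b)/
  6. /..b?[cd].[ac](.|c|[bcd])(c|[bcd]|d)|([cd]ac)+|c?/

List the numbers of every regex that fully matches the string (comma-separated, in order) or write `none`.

1 → no match
2 → no match
3 → no match
4 → no match
5 → match
6 → no match

5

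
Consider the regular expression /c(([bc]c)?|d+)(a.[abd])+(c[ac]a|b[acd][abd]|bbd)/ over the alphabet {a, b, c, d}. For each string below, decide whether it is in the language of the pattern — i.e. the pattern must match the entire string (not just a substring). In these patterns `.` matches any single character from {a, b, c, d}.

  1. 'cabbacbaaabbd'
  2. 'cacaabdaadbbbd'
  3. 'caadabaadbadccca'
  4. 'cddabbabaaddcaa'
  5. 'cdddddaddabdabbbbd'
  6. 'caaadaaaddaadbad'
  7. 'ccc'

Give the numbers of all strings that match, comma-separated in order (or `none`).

1, 4, 5

1 → match
2 → no match
3 → no match
4 → match
5 → match
6 → no match
7 → no match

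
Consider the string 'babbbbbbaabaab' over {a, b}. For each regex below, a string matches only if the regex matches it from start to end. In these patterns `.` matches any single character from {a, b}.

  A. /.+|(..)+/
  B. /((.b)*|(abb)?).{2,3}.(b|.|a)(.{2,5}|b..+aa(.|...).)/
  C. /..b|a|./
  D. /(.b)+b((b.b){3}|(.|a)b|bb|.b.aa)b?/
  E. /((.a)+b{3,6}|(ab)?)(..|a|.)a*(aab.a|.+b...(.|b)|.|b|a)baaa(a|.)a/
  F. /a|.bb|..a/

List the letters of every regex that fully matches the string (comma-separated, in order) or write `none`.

A → match
B → match
C → no match
D → no match
E → no match — must end with 'a'
F → no match

A, B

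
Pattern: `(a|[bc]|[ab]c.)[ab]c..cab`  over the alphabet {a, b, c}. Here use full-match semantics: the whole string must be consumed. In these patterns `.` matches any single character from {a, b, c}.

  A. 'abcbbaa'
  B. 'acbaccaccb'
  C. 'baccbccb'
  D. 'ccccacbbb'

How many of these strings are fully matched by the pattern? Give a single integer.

0

A → no match — must end with 'cab'
B → no match — must end with 'cab'
C → no match — must end with 'cab'
D → no match — must end with 'cab'
Total matched: 0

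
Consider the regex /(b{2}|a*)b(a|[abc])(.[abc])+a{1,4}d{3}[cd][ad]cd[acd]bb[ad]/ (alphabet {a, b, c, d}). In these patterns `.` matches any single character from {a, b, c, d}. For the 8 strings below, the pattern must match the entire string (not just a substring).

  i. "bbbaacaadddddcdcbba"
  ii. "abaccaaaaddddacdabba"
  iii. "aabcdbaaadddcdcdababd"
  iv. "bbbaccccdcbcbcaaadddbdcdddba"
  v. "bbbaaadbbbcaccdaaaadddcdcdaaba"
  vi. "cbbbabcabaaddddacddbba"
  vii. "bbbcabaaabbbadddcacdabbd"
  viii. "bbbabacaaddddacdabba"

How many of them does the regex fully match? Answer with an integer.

i → match
ii → match
iii → no match
iv → no match
v → no match
vi → no match
vii → match
viii → match
Total matched: 4

4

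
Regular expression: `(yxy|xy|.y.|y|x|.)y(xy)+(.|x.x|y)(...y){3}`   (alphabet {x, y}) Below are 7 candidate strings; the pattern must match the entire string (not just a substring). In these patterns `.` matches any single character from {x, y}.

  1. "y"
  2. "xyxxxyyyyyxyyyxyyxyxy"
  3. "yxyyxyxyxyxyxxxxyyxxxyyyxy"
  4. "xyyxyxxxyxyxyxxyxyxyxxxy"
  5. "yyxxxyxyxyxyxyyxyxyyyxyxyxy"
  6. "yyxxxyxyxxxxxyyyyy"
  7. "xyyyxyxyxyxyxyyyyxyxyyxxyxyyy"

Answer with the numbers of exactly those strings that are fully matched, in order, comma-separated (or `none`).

none

1 → no match
2 → no match
3 → no match
4 → no match
5 → no match
6 → no match
7 → no match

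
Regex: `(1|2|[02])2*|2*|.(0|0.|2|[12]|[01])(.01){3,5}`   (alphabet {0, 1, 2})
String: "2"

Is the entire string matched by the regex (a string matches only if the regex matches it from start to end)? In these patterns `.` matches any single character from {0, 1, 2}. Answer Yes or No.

Yes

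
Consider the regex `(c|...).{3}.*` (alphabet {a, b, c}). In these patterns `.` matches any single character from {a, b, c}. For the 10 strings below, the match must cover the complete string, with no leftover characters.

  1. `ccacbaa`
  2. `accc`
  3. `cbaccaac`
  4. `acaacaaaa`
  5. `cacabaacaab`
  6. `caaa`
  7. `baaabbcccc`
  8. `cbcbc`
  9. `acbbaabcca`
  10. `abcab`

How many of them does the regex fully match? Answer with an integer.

8

1 → match
2 → no match
3 → match
4 → match
5 → match
6 → match
7 → match
8 → match
9 → match
10 → no match
Total matched: 8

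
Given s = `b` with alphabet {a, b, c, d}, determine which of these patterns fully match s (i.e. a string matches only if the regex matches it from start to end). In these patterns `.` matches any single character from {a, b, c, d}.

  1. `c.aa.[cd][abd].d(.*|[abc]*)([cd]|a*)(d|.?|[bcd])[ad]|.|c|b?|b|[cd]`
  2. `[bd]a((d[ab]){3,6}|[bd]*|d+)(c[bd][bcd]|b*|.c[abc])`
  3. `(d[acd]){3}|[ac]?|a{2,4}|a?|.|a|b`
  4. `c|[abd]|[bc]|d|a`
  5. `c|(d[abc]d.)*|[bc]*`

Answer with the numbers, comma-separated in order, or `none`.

1 → match
2 → no match
3 → match
4 → match
5 → match

1, 3, 4, 5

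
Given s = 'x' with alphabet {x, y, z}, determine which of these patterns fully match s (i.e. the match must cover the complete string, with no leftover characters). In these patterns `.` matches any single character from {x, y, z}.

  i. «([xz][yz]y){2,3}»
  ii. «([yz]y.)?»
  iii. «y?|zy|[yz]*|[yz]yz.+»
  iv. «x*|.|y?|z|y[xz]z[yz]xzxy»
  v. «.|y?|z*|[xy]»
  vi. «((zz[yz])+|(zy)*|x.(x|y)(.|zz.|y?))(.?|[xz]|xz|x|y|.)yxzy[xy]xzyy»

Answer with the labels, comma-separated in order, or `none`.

iv, v

i → no match — must end with 'y'
ii → no match
iii → no match
iv → match
v → match
vi → no match — must end with 'xzyy'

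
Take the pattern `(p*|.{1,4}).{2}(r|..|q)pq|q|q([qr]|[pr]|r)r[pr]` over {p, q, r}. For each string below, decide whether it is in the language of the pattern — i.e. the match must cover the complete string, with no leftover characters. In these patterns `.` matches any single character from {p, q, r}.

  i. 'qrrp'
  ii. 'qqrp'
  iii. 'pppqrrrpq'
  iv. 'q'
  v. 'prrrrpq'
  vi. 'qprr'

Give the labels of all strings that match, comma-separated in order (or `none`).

i → match
ii → match
iii → match
iv → match
v → match
vi → match

i, ii, iii, iv, v, vi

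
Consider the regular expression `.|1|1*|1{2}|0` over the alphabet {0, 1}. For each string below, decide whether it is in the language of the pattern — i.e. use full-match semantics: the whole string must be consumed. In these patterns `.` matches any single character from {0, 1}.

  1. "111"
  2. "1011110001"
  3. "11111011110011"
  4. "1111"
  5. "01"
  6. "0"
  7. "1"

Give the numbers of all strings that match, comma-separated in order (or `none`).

1 → match
2 → no match
3 → no match
4 → match
5 → no match
6 → match
7 → match

1, 4, 6, 7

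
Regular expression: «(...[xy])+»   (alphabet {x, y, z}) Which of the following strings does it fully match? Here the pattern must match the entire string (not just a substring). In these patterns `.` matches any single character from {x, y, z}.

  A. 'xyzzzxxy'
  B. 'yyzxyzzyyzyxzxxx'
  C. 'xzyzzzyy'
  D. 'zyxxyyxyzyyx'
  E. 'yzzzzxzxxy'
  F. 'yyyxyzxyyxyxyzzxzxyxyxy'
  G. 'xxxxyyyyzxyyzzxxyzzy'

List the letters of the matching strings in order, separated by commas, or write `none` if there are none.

B, D, G

A → no match
B → match
C → no match
D → match
E → no match
F → no match
G → match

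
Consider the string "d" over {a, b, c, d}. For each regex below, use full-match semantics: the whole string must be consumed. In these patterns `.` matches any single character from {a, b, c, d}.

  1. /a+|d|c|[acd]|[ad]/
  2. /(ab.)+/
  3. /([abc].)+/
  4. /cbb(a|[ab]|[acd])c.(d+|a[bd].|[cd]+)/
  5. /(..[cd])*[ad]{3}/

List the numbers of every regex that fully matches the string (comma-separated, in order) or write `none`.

1 → match
2 → no match — must start with "ab"
3 → no match
4 → no match — must start with "cbb"
5 → no match

1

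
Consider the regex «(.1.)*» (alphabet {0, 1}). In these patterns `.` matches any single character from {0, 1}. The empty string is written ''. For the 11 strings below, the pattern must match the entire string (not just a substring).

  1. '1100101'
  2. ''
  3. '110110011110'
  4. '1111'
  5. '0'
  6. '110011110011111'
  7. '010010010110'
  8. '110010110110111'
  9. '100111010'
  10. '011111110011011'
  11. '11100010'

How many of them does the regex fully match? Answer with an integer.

1 → no match
2 → match
3 → match
4 → no match
5 → no match
6 → match
7 → match
8 → match
9 → no match
10 → match
11 → no match
Total matched: 6

6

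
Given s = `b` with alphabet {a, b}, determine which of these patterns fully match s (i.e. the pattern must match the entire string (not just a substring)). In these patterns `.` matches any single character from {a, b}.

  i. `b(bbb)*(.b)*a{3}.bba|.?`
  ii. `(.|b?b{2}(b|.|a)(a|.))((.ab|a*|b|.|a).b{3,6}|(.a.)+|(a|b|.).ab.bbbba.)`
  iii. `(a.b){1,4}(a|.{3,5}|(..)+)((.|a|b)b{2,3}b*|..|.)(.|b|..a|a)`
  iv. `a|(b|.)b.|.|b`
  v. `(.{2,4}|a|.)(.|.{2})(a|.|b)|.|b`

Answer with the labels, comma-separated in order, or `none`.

i → match
ii → no match
iii → no match — must start with `a`
iv → match
v → match

i, iv, v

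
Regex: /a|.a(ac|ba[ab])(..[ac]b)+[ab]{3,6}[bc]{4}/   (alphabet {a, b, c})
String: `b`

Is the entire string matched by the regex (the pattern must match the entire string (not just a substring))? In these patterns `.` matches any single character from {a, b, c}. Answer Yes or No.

No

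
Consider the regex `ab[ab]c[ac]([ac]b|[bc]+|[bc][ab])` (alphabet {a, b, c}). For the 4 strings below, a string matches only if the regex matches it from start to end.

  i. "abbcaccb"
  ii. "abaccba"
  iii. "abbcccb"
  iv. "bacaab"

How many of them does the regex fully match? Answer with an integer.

3

i. "abbcaccb" → match
ii. "abaccba" → match
iii. "abbcccb" → match
iv. "bacaab" → no match — must start with "ab"
Total matched: 3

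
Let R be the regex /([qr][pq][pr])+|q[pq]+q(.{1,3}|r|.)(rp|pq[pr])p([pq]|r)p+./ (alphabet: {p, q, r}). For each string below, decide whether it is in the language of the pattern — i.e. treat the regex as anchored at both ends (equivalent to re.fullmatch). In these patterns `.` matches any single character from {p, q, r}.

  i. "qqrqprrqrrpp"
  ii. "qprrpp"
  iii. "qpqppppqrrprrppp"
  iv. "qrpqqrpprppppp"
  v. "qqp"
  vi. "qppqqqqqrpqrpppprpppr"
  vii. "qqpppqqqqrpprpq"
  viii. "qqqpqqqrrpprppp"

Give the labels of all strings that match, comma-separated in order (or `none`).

i, ii, v, vii, viii

i. "qqrqprrqrrpp" → match
ii. "qprrpp" → match
iii → no match
iv → no match
v. "qqp" → match
vi → no match
vii → match
viii → match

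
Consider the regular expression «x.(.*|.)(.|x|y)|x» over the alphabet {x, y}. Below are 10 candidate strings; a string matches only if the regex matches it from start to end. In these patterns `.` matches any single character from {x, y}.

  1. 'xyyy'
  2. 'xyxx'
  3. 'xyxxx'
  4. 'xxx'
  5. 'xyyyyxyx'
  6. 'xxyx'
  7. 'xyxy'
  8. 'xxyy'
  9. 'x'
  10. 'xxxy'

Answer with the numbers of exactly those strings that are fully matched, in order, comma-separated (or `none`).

1 → match
2 → match
3 → match
4 → match
5 → match
6 → match
7 → match
8 → match
9 → match
10 → match

1, 2, 3, 4, 5, 6, 7, 8, 9, 10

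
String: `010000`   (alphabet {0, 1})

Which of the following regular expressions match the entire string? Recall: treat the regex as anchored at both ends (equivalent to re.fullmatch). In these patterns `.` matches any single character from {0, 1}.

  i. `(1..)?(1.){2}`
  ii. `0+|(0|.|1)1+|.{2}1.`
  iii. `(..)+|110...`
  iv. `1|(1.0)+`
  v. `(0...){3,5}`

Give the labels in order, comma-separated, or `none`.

iii

i → no match
ii → no match
iii → match
iv → no match — must start with `1`
v → no match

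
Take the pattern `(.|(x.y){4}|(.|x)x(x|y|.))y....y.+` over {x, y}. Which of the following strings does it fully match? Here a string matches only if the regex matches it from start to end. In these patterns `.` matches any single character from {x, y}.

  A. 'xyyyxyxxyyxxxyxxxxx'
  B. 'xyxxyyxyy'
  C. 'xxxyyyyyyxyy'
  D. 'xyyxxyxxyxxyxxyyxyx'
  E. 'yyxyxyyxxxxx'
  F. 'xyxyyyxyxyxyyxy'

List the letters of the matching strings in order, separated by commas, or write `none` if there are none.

A → no match
B. 'xyxxyyxyy' → no match
C. 'xxxyyyyyyxyy' → match
D → no match
E. 'yyxyxyyxxxxx' → match
F → no match

C, E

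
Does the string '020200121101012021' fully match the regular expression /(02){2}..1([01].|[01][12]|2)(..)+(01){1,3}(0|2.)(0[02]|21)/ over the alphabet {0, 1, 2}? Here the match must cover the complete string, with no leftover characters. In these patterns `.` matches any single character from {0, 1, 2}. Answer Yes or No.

Yes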